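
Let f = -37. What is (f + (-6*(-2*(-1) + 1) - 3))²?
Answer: 3364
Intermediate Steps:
(f + (-6*(-2*(-1) + 1) - 3))² = (-37 + (-6*(-2*(-1) + 1) - 3))² = (-37 + (-6*(2 + 1) - 3))² = (-37 + (-6*3 - 3))² = (-37 + (-18 - 3))² = (-37 - 21)² = (-58)² = 3364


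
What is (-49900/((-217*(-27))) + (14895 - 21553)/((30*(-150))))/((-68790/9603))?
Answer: 10998445007/11195572500 ≈ 0.98239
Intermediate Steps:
(-49900/((-217*(-27))) + (14895 - 21553)/((30*(-150))))/((-68790/9603)) = (-49900/5859 - 6658/(-4500))/((-68790*1/9603)) = (-49900*1/5859 - 6658*(-1/4500))/(-22930/3201) = (-49900/5859 + 3329/2250)*(-3201/22930) = -10307821/1464750*(-3201/22930) = 10998445007/11195572500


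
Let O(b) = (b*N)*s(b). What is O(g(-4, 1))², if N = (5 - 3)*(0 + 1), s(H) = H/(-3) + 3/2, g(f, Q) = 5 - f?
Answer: 729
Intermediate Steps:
s(H) = 3/2 - H/3 (s(H) = H*(-⅓) + 3*(½) = -H/3 + 3/2 = 3/2 - H/3)
N = 2 (N = 2*1 = 2)
O(b) = 2*b*(3/2 - b/3) (O(b) = (b*2)*(3/2 - b/3) = (2*b)*(3/2 - b/3) = 2*b*(3/2 - b/3))
O(g(-4, 1))² = ((5 - 1*(-4))*(9 - 2*(5 - 1*(-4)))/3)² = ((5 + 4)*(9 - 2*(5 + 4))/3)² = ((⅓)*9*(9 - 2*9))² = ((⅓)*9*(9 - 18))² = ((⅓)*9*(-9))² = (-27)² = 729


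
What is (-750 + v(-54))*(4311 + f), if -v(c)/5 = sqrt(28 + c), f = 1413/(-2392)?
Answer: -3866437125/1196 - 51552495*I*sqrt(26)/2392 ≈ -3.2328e+6 - 1.0989e+5*I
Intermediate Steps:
f = -1413/2392 (f = 1413*(-1/2392) = -1413/2392 ≈ -0.59072)
v(c) = -5*sqrt(28 + c)
(-750 + v(-54))*(4311 + f) = (-750 - 5*sqrt(28 - 54))*(4311 - 1413/2392) = (-750 - 5*I*sqrt(26))*(10310499/2392) = -3866437125/1196 - 51552495*I*sqrt(26)/2392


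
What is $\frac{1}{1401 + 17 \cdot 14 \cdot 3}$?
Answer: $\frac{1}{2115} \approx 0.00047281$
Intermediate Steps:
$\frac{1}{1401 + 17 \cdot 14 \cdot 3} = \frac{1}{1401 + 238 \cdot 3} = \frac{1}{1401 + 714} = \frac{1}{2115}$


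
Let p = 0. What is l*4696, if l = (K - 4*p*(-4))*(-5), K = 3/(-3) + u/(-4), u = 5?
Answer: 52830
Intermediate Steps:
K = -9/4 (K = 3/(-3) + 5/(-4) = 3*(-⅓) + 5*(-¼) = -1 - 5/4 = -9/4 ≈ -2.2500)
l = 45/4 (l = (-9/4 - 4*0*(-4))*(-5) = (-9/4 + 0*(-4))*(-5) = (-9/4 + 0)*(-5) = -9/4*(-5) = 45/4 ≈ 11.250)
l*4696 = (45/4)*4696 = 52830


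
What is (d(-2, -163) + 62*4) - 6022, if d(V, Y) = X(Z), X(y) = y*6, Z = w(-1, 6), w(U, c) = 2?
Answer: -5762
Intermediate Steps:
Z = 2
X(y) = 6*y
d(V, Y) = 12 (d(V, Y) = 6*2 = 12)
(d(-2, -163) + 62*4) - 6022 = (12 + 62*4) - 6022 = (12 + 248) - 6022 = 260 - 6022 = -5762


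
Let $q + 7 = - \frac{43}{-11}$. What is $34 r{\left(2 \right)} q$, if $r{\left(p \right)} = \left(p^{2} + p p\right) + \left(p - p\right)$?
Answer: $- \frac{9248}{11} \approx -840.73$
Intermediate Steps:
$r{\left(p \right)} = 2 p^{2}$ ($r{\left(p \right)} = \left(p^{2} + p^{2}\right) + 0 = 2 p^{2} + 0 = 2 p^{2}$)
$q = - \frac{34}{11}$ ($q = -7 - \frac{43}{-11} = -7 - - \frac{43}{11} = -7 + \frac{43}{11} = - \frac{34}{11} \approx -3.0909$)
$34 r{\left(2 \right)} q = 34 \cdot 2 \cdot 2^{2} \left(- \frac{34}{11}\right) = 34 \cdot 2 \cdot 4 \left(- \frac{34}{11}\right) = 34 \cdot 8 \left(- \frac{34}{11}\right) = 272 \left(- \frac{34}{11}\right) = - \frac{9248}{11}$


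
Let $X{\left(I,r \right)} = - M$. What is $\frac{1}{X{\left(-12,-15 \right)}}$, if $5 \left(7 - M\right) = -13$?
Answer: $- \frac{5}{48} \approx -0.10417$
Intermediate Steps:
$M = \frac{48}{5}$ ($M = 7 - - \frac{13}{5} = 7 + \frac{13}{5} = \frac{48}{5} \approx 9.6$)
$X{\left(I,r \right)} = - \frac{48}{5}$ ($X{\left(I,r \right)} = \left(-1\right) \frac{48}{5} = - \frac{48}{5}$)
$\frac{1}{X{\left(-12,-15 \right)}} = \frac{1}{- \frac{48}{5}} = - \frac{5}{48}$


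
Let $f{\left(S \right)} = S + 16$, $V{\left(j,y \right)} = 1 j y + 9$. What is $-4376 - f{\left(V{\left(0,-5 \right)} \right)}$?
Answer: $-4401$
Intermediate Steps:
$V{\left(j,y \right)} = 9 + j y$ ($V{\left(j,y \right)} = j y + 9 = 9 + j y$)
$f{\left(S \right)} = 16 + S$
$-4376 - f{\left(V{\left(0,-5 \right)} \right)} = -4376 - \left(16 + \left(9 + 0 \left(-5\right)\right)\right) = -4376 - \left(16 + \left(9 + 0\right)\right) = -4376 - \left(16 + 9\right) = -4376 - 25 = -4401$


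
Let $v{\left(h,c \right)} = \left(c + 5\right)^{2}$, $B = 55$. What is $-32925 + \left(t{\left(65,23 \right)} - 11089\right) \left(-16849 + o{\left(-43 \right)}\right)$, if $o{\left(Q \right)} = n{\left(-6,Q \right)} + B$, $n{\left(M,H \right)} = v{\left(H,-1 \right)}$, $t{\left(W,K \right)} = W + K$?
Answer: $184541853$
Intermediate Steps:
$t{\left(W,K \right)} = K + W$
$v{\left(h,c \right)} = \left(5 + c\right)^{2}$
$n{\left(M,H \right)} = 16$ ($n{\left(M,H \right)} = \left(5 - 1\right)^{2} = 4^{2} = 16$)
$o{\left(Q \right)} = 71$ ($o{\left(Q \right)} = 16 + 55 = 71$)
$-32925 + \left(t{\left(65,23 \right)} - 11089\right) \left(-16849 + o{\left(-43 \right)}\right) = -32925 + \left(\left(23 + 65\right) - 11089\right) \left(-16849 + 71\right) = -32925 + \left(88 - 11089\right) \left(-16778\right) = -32925 - -184574778 = -32925 + 184574778 = 184541853$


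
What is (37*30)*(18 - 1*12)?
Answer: 6660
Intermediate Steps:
(37*30)*(18 - 1*12) = 1110*(18 - 12) = 1110*6 = 6660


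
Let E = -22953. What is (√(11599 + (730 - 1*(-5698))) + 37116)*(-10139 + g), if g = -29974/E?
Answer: -411263825628/1093 - 33241499*√2003/1093 ≈ -3.7763e+8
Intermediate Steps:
g = 4282/3279 (g = -29974/(-22953) = -29974*(-1/22953) = 4282/3279 ≈ 1.3059)
(√(11599 + (730 - 1*(-5698))) + 37116)*(-10139 + g) = (√(11599 + (730 - 1*(-5698))) + 37116)*(-10139 + 4282/3279) = (√(11599 + (730 + 5698)) + 37116)*(-33241499/3279) = (√(11599 + 6428) + 37116)*(-33241499/3279) = (√18027 + 37116)*(-33241499/3279) = (3*√2003 + 37116)*(-33241499/3279) = (37116 + 3*√2003)*(-33241499/3279) = -411263825628/1093 - 33241499*√2003/1093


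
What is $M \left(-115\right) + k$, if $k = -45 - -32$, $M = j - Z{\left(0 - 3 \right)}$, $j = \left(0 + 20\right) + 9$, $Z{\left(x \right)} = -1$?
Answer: $-3463$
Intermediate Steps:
$j = 29$ ($j = 20 + 9 = 29$)
$M = 30$ ($M = 29 - -1 = 29 + 1 = 30$)
$k = -13$ ($k = -45 + 32 = -13$)
$M \left(-115\right) + k = 30 \left(-115\right) - 13 = -3450 - 13 = -3463$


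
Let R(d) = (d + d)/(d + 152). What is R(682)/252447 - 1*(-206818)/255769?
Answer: 21771987814840/26924904681831 ≈ 0.80862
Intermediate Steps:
R(d) = 2*d/(152 + d) (R(d) = (2*d)/(152 + d) = 2*d/(152 + d))
R(682)/252447 - 1*(-206818)/255769 = (2*682/(152 + 682))/252447 - 1*(-206818)/255769 = (2*682/834)*(1/252447) + 206818*(1/255769) = (2*682*(1/834))*(1/252447) + 206818/255769 = (682/417)*(1/252447) + 206818/255769 = 682/105270399 + 206818/255769 = 21771987814840/26924904681831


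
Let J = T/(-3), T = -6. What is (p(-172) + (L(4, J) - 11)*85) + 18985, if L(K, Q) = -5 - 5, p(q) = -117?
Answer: 17083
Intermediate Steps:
J = 2 (J = -6/(-3) = -6*(-⅓) = 2)
L(K, Q) = -10
(p(-172) + (L(4, J) - 11)*85) + 18985 = (-117 + (-10 - 11)*85) + 18985 = (-117 - 21*85) + 18985 = (-117 - 1785) + 18985 = -1902 + 18985 = 17083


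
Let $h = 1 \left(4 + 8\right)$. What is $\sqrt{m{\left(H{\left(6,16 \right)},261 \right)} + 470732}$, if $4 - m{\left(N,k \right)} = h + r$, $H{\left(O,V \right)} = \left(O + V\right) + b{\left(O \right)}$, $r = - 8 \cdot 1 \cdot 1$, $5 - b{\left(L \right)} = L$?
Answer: $2 \sqrt{117683} \approx 686.1$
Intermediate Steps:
$b{\left(L \right)} = 5 - L$
$r = -8$ ($r = \left(-8\right) 1 = -8$)
$H{\left(O,V \right)} = 5 + V$ ($H{\left(O,V \right)} = \left(O + V\right) - \left(-5 + O\right) = 5 + V$)
$h = 12$ ($h = 1 \cdot 12 = 12$)
$m{\left(N,k \right)} = 0$ ($m{\left(N,k \right)} = 4 - \left(12 - 8\right) = 4 - 4 = 0$)
$\sqrt{m{\left(H{\left(6,16 \right)},261 \right)} + 470732} = \sqrt{0 + 470732} = \sqrt{470732} = 2 \sqrt{117683}$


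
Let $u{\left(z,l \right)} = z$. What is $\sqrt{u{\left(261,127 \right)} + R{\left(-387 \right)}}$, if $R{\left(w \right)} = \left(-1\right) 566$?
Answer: $i \sqrt{305} \approx 17.464 i$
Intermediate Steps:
$R{\left(w \right)} = -566$
$\sqrt{u{\left(261,127 \right)} + R{\left(-387 \right)}} = \sqrt{261 - 566} = \sqrt{-305} = i \sqrt{305}$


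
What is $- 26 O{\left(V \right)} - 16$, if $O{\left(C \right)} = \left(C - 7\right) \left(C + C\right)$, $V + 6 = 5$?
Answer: $-432$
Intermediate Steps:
$V = -1$ ($V = -6 + 5 = -1$)
$O{\left(C \right)} = 2 C \left(-7 + C\right)$ ($O{\left(C \right)} = \left(-7 + C\right) 2 C = 2 C \left(-7 + C\right)$)
$- 26 O{\left(V \right)} - 16 = - 26 \cdot 2 \left(-1\right) \left(-7 - 1\right) - 16 = - 26 \cdot 2 \left(-1\right) \left(-8\right) - 16 = \left(-26\right) 16 - 16 = -416 - 16 = -432$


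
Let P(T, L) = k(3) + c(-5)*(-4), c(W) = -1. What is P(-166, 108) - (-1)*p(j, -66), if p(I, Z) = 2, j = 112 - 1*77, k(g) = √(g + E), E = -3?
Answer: 6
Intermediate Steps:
k(g) = √(-3 + g) (k(g) = √(g - 3) = √(-3 + g))
j = 35 (j = 112 - 77 = 35)
P(T, L) = 4 (P(T, L) = √(-3 + 3) - 1*(-4) = √0 + 4 = 0 + 4 = 4)
P(-166, 108) - (-1)*p(j, -66) = 4 - (-1)*2 = 4 - 1*(-2) = 4 + 2 = 6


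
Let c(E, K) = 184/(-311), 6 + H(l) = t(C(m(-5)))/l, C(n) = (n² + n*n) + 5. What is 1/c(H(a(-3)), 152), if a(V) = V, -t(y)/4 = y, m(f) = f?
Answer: -311/184 ≈ -1.6902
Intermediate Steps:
C(n) = 5 + 2*n² (C(n) = (n² + n²) + 5 = 2*n² + 5 = 5 + 2*n²)
t(y) = -4*y
H(l) = -6 - 220/l (H(l) = -6 + (-4*(5 + 2*(-5)²))/l = -6 + (-4*(5 + 2*25))/l = -6 + (-4*(5 + 50))/l = -6 + (-4*55)/l = -6 - 220/l)
c(E, K) = -184/311 (c(E, K) = 184*(-1/311) = -184/311)
1/c(H(a(-3)), 152) = 1/(-184/311) = -311/184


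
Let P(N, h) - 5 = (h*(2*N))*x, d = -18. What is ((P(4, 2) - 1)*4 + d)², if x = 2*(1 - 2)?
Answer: 16900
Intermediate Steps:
x = -2 (x = 2*(-1) = -2)
P(N, h) = 5 - 4*N*h (P(N, h) = 5 + (h*(2*N))*(-2) = 5 + (2*N*h)*(-2) = 5 - 4*N*h)
((P(4, 2) - 1)*4 + d)² = (((5 - 4*4*2) - 1)*4 - 18)² = (((5 - 32) - 1)*4 - 18)² = ((-27 - 1)*4 - 18)² = (-28*4 - 18)² = (-112 - 18)² = (-130)² = 16900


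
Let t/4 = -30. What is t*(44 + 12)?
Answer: -6720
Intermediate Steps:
t = -120 (t = 4*(-30) = -120)
t*(44 + 12) = -120*(44 + 12) = -120*56 = -6720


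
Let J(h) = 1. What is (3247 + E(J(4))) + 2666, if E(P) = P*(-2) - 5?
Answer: 5906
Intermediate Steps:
E(P) = -5 - 2*P (E(P) = -2*P - 5 = -5 - 2*P)
(3247 + E(J(4))) + 2666 = (3247 + (-5 - 2*1)) + 2666 = (3247 + (-5 - 2)) + 2666 = (3247 - 7) + 2666 = 3240 + 2666 = 5906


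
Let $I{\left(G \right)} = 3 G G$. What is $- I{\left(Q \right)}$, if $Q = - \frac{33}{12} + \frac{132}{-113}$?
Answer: $- \frac{9409323}{204304} \approx -46.055$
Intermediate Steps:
$Q = - \frac{1771}{452}$ ($Q = \left(-33\right) \frac{1}{12} + 132 \left(- \frac{1}{113}\right) = - \frac{11}{4} - \frac{132}{113} = - \frac{1771}{452} \approx -3.9181$)
$I{\left(G \right)} = 3 G^{2}$
$- I{\left(Q \right)} = - 3 \left(- \frac{1771}{452}\right)^{2} = - \frac{3 \cdot 3136441}{204304} = \left(-1\right) \frac{9409323}{204304} = - \frac{9409323}{204304}$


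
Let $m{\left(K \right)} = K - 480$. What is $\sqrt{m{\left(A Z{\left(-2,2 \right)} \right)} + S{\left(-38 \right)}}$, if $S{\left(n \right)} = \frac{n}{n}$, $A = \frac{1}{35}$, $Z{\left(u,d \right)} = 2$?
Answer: $\frac{i \sqrt{586705}}{35} \approx 21.885 i$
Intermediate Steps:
$A = \frac{1}{35} \approx 0.028571$
$S{\left(n \right)} = 1$
$m{\left(K \right)} = -480 + K$
$\sqrt{m{\left(A Z{\left(-2,2 \right)} \right)} + S{\left(-38 \right)}} = \sqrt{\left(-480 + \frac{1}{35} \cdot 2\right) + 1} = \sqrt{\left(-480 + \frac{2}{35}\right) + 1} = \sqrt{- \frac{16798}{35} + 1} = \sqrt{- \frac{16763}{35}} = \frac{i \sqrt{586705}}{35}$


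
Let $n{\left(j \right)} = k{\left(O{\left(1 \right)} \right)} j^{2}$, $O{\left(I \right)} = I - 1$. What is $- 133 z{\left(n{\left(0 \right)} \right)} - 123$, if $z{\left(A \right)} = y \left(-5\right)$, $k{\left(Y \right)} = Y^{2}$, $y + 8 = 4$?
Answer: $-2783$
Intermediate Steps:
$y = -4$ ($y = -8 + 4 = -4$)
$O{\left(I \right)} = -1 + I$
$n{\left(j \right)} = 0$ ($n{\left(j \right)} = \left(-1 + 1\right)^{2} j^{2} = 0^{2} j^{2} = 0 j^{2} = 0$)
$z{\left(A \right)} = 20$ ($z{\left(A \right)} = \left(-4\right) \left(-5\right) = 20$)
$- 133 z{\left(n{\left(0 \right)} \right)} - 123 = \left(-133\right) 20 - 123 = -2660 - 123 = -2783$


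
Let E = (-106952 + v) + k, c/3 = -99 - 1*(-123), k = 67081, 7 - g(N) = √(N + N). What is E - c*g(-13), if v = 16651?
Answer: -23724 + 72*I*√26 ≈ -23724.0 + 367.13*I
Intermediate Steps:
g(N) = 7 - √2*√N (g(N) = 7 - √(N + N) = 7 - √(2*N) = 7 - √2*√N)
c = 72 (c = 3*(-99 - 1*(-123)) = 3*(-99 + 123) = 3*24 = 72)
E = -23220 (E = (-106952 + 16651) + 67081 = -90301 + 67081 = -23220)
E - c*g(-13) = -23220 - 72*(7 - √2*√(-13)) = -23220 - 72*(7 - √2*I*√13) = -23220 - 72*(7 - I*√26) = -23220 - (504 - 72*I*√26) = -23220 + (-504 + 72*I*√26) = -23724 + 72*I*√26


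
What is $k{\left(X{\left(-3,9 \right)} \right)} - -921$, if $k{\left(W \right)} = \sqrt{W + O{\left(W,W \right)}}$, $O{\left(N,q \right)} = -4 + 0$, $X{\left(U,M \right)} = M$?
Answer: $921 + \sqrt{5} \approx 923.24$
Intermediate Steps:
$O{\left(N,q \right)} = -4$
$k{\left(W \right)} = \sqrt{-4 + W}$ ($k{\left(W \right)} = \sqrt{W - 4} = \sqrt{-4 + W}$)
$k{\left(X{\left(-3,9 \right)} \right)} - -921 = \sqrt{-4 + 9} - -921 = \sqrt{5} + 921 = 921 + \sqrt{5}$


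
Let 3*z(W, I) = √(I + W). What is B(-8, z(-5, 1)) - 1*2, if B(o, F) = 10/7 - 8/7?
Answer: -12/7 ≈ -1.7143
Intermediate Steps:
z(W, I) = √(I + W)/3
B(o, F) = 2/7 (B(o, F) = 10*(⅐) - 8*⅐ = 10/7 - 8/7 = 2/7)
B(-8, z(-5, 1)) - 1*2 = 2/7 - 1*2 = 2/7 - 2 = -12/7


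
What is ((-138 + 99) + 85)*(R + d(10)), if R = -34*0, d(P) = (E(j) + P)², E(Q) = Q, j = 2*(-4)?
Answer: 184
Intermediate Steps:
j = -8
d(P) = (-8 + P)²
R = 0
((-138 + 99) + 85)*(R + d(10)) = ((-138 + 99) + 85)*(0 + (-8 + 10)²) = (-39 + 85)*(0 + 2²) = 46*(0 + 4) = 46*4 = 184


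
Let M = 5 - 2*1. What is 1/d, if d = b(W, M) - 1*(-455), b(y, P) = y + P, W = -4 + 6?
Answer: 1/460 ≈ 0.0021739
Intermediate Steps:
W = 2
M = 3 (M = 5 - 2 = 3)
b(y, P) = P + y
d = 460 (d = (3 + 2) - 1*(-455) = 5 + 455 = 460)
1/d = 1/460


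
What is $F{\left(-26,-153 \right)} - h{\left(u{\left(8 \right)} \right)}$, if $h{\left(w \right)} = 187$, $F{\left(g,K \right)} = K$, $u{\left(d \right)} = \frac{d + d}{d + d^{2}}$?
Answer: $-340$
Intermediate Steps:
$u{\left(d \right)} = \frac{2 d}{d + d^{2}}$
$F{\left(-26,-153 \right)} - h{\left(u{\left(8 \right)} \right)} = -153 - 187 = -340$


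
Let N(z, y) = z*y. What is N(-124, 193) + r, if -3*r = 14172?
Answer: -28656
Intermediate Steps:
r = -4724 (r = -⅓*14172 = -4724)
N(z, y) = y*z
N(-124, 193) + r = 193*(-124) - 4724 = -23932 - 4724 = -28656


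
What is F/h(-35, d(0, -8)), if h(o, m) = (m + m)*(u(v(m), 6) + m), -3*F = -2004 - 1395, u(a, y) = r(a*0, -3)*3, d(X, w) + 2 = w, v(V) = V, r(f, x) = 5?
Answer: -1133/100 ≈ -11.330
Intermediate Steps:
d(X, w) = -2 + w
u(a, y) = 15 (u(a, y) = 5*3 = 15)
F = 1133 (F = -(-2004 - 1395)/3 = -⅓*(-3399) = 1133)
h(o, m) = 2*m*(15 + m) (h(o, m) = (m + m)*(15 + m) = (2*m)*(15 + m) = 2*m*(15 + m))
F/h(-35, d(0, -8)) = 1133/((2*(-2 - 8)*(15 + (-2 - 8)))) = 1133/((2*(-10)*(15 - 10))) = 1133/((2*(-10)*5)) = 1133/(-100) = 1133*(-1/100) = -1133/100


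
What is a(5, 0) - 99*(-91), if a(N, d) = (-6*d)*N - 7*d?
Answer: 9009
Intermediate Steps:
a(N, d) = -7*d - 6*N*d (a(N, d) = -6*N*d - 7*d = -7*d - 6*N*d)
a(5, 0) - 99*(-91) = -1*0*(7 + 6*5) - 99*(-91) = -1*0*(7 + 30) + 9009 = -1*0*37 + 9009 = 0 + 9009 = 9009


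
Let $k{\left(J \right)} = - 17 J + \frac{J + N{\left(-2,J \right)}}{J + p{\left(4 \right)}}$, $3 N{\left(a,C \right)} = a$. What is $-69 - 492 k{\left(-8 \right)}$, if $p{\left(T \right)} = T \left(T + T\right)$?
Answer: $- \frac{200410}{3} \approx -66803.0$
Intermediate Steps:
$p{\left(T \right)} = 2 T^{2}$ ($p{\left(T \right)} = T 2 T = 2 T^{2}$)
$N{\left(a,C \right)} = \frac{a}{3}$
$k{\left(J \right)} = - 17 J + \frac{- \frac{2}{3} + J}{32 + J}$ ($k{\left(J \right)} = - 17 J + \frac{J + \frac{1}{3} \left(-2\right)}{J + 2 \cdot 4^{2}} = - 17 J + \frac{J - \frac{2}{3}}{J + 2 \cdot 16} = - 17 J + \frac{- \frac{2}{3} + J}{J + 32} = - 17 J + \frac{- \frac{2}{3} + J}{32 + J}$)
$-69 - 492 k{\left(-8 \right)} = -69 - 492 \frac{-2 - -13032 - 51 \left(-8\right)^{2}}{3 \left(32 - 8\right)} = -69 - 492 \frac{-2 + 13032 - 3264}{3 \cdot 24} = -69 - 492 \cdot \frac{1}{3} \cdot \frac{1}{24} \left(-2 + 13032 - 3264\right) = -69 - 492 \cdot \frac{1}{3} \cdot \frac{1}{24} \cdot 9766 = -69 - \frac{200203}{3} = - \frac{200410}{3}$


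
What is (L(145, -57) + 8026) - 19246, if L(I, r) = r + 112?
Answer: -11165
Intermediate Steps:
L(I, r) = 112 + r
(L(145, -57) + 8026) - 19246 = ((112 - 57) + 8026) - 19246 = (55 + 8026) - 19246 = 8081 - 19246 = -11165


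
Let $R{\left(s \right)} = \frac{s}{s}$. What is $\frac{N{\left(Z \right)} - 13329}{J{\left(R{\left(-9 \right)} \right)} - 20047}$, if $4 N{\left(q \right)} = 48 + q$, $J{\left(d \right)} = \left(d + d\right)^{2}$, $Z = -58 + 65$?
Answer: $\frac{3133}{4716} \approx 0.66433$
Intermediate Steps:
$Z = 7$
$R{\left(s \right)} = 1$
$J{\left(d \right)} = 4 d^{2}$ ($J{\left(d \right)} = \left(2 d\right)^{2} = 4 d^{2}$)
$N{\left(q \right)} = 12 + \frac{q}{4}$ ($N{\left(q \right)} = \frac{48 + q}{4} = 12 + \frac{q}{4}$)
$\frac{N{\left(Z \right)} - 13329}{J{\left(R{\left(-9 \right)} \right)} - 20047} = \frac{\left(12 + \frac{1}{4} \cdot 7\right) - 13329}{4 \cdot 1^{2} - 20047} = \frac{\left(12 + \frac{7}{4}\right) - 13329}{4 \cdot 1 - 20047} = \frac{\frac{55}{4} - 13329}{4 - 20047} = - \frac{53261}{4 \left(-20043\right)} = \left(- \frac{53261}{4}\right) \left(- \frac{1}{20043}\right) = \frac{3133}{4716}$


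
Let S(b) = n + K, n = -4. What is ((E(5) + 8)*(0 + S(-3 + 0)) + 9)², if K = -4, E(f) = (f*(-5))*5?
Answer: 893025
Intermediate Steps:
E(f) = -25*f (E(f) = -5*f*5 = -25*f)
S(b) = -8 (S(b) = -4 - 4 = -8)
((E(5) + 8)*(0 + S(-3 + 0)) + 9)² = ((-25*5 + 8)*(0 - 8) + 9)² = ((-125 + 8)*(-8) + 9)² = (-117*(-8) + 9)² = (936 + 9)² = 945² = 893025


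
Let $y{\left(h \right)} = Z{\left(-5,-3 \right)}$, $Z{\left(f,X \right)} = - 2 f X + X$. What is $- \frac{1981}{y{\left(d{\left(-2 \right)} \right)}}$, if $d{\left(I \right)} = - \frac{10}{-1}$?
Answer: $\frac{1981}{33} \approx 60.03$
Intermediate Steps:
$d{\left(I \right)} = 10$ ($d{\left(I \right)} = \left(-10\right) \left(-1\right) = 10$)
$Z{\left(f,X \right)} = X - 2 X f$ ($Z{\left(f,X \right)} = - 2 X f + X = X - 2 X f$)
$y{\left(h \right)} = -33$ ($y{\left(h \right)} = - 3 \left(1 - -10\right) = - 3 \left(1 + 10\right) = \left(-3\right) 11 = -33$)
$- \frac{1981}{y{\left(d{\left(-2 \right)} \right)}} = - \frac{1981}{-33} = \left(-1981\right) \left(- \frac{1}{33}\right) = \frac{1981}{33}$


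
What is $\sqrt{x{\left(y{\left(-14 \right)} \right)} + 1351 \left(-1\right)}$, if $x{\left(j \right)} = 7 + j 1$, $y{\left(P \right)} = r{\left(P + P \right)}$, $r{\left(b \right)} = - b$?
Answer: $2 i \sqrt{329} \approx 36.277 i$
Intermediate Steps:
$y{\left(P \right)} = - 2 P$ ($y{\left(P \right)} = - (P + P) = - 2 P$)
$x{\left(j \right)} = 7 + j$
$\sqrt{x{\left(y{\left(-14 \right)} \right)} + 1351 \left(-1\right)} = \sqrt{\left(7 - -28\right) + 1351 \left(-1\right)} = \sqrt{\left(7 + 28\right) - 1351} = \sqrt{35 - 1351} = \sqrt{-1316} = 2 i \sqrt{329}$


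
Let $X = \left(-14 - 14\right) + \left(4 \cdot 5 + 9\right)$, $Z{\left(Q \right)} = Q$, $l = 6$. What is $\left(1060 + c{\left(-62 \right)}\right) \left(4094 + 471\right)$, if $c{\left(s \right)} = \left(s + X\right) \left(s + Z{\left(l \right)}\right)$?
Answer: $20432940$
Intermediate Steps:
$X = 1$ ($X = -28 + \left(20 + 9\right) = -28 + 29 = 1$)
$c{\left(s \right)} = \left(1 + s\right) \left(6 + s\right)$ ($c{\left(s \right)} = \left(s + 1\right) \left(s + 6\right) = \left(1 + s\right) \left(6 + s\right)$)
$\left(1060 + c{\left(-62 \right)}\right) \left(4094 + 471\right) = \left(1060 + \left(6 + \left(-62\right)^{2} + 7 \left(-62\right)\right)\right) \left(4094 + 471\right) = \left(1060 + \left(6 + 3844 - 434\right)\right) 4565 = \left(1060 + 3416\right) 4565 = 4476 \cdot 4565 = 20432940$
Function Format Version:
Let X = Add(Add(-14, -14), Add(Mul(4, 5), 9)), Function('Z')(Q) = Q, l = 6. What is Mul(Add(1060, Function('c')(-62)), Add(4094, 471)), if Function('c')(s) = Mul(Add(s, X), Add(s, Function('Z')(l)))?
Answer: 20432940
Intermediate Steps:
X = 1 (X = Add(-28, Add(20, 9)) = Add(-28, 29) = 1)
Function('c')(s) = Mul(Add(1, s), Add(6, s)) (Function('c')(s) = Mul(Add(s, 1), Add(s, 6)) = Mul(Add(1, s), Add(6, s)))
Mul(Add(1060, Function('c')(-62)), Add(4094, 471)) = Mul(Add(1060, Add(6, Pow(-62, 2), Mul(7, -62))), Add(4094, 471)) = Mul(Add(1060, Add(6, 3844, -434)), 4565) = Mul(Add(1060, 3416), 4565) = Mul(4476, 4565) = 20432940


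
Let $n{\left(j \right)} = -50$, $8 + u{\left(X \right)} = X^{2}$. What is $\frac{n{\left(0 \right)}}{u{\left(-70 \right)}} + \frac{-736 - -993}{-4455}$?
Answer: $- \frac{739997}{10896930} \approx -0.067909$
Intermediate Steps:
$u{\left(X \right)} = -8 + X^{2}$
$\frac{n{\left(0 \right)}}{u{\left(-70 \right)}} + \frac{-736 - -993}{-4455} = - \frac{50}{-8 + \left(-70\right)^{2}} + \frac{-736 - -993}{-4455} = - \frac{50}{-8 + 4900} + \left(-736 + 993\right) \left(- \frac{1}{4455}\right) = - \frac{50}{4892} + 257 \left(- \frac{1}{4455}\right) = \left(-50\right) \frac{1}{4892} - \frac{257}{4455} = - \frac{25}{2446} - \frac{257}{4455} = - \frac{739997}{10896930}$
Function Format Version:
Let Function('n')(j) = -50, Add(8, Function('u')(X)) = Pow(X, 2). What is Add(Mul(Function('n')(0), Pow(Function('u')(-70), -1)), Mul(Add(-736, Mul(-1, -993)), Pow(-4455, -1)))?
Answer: Rational(-739997, 10896930) ≈ -0.067909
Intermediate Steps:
Function('u')(X) = Add(-8, Pow(X, 2))
Add(Mul(Function('n')(0), Pow(Function('u')(-70), -1)), Mul(Add(-736, Mul(-1, -993)), Pow(-4455, -1))) = Add(Mul(-50, Pow(Add(-8, Pow(-70, 2)), -1)), Mul(Add(-736, Mul(-1, -993)), Pow(-4455, -1))) = Add(Mul(-50, Pow(Add(-8, 4900), -1)), Mul(Add(-736, 993), Rational(-1, 4455))) = Add(Mul(-50, Pow(4892, -1)), Mul(257, Rational(-1, 4455))) = Add(Mul(-50, Rational(1, 4892)), Rational(-257, 4455)) = Add(Rational(-25, 2446), Rational(-257, 4455)) = Rational(-739997, 10896930)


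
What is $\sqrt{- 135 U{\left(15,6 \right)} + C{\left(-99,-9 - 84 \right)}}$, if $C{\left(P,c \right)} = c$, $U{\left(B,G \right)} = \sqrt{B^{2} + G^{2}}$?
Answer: $\sqrt{-93 - 405 \sqrt{29}} \approx 47.686 i$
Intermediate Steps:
$\sqrt{- 135 U{\left(15,6 \right)} + C{\left(-99,-9 - 84 \right)}} = \sqrt{- 135 \sqrt{15^{2} + 6^{2}} - 93} = \sqrt{- 135 \sqrt{225 + 36} - 93} = \sqrt{- 135 \sqrt{261} - 93} = \sqrt{- 135 \cdot 3 \sqrt{29} - 93} = \sqrt{- 405 \sqrt{29} - 93} = \sqrt{-93 - 405 \sqrt{29}}$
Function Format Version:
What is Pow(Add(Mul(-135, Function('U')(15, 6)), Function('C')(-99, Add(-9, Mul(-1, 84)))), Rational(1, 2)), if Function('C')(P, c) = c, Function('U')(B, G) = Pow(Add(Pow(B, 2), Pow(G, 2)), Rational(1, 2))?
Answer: Pow(Add(-93, Mul(-405, Pow(29, Rational(1, 2)))), Rational(1, 2)) ≈ Mul(47.686, I)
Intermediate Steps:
Pow(Add(Mul(-135, Function('U')(15, 6)), Function('C')(-99, Add(-9, Mul(-1, 84)))), Rational(1, 2)) = Pow(Add(Mul(-135, Pow(Add(Pow(15, 2), Pow(6, 2)), Rational(1, 2))), Add(-9, Mul(-1, 84))), Rational(1, 2)) = Pow(Add(Mul(-135, Pow(Add(225, 36), Rational(1, 2))), Add(-9, -84)), Rational(1, 2)) = Pow(Add(Mul(-135, Pow(261, Rational(1, 2))), -93), Rational(1, 2)) = Pow(Add(Mul(-135, Mul(3, Pow(29, Rational(1, 2)))), -93), Rational(1, 2)) = Pow(Add(Mul(-405, Pow(29, Rational(1, 2))), -93), Rational(1, 2)) = Pow(Add(-93, Mul(-405, Pow(29, Rational(1, 2)))), Rational(1, 2))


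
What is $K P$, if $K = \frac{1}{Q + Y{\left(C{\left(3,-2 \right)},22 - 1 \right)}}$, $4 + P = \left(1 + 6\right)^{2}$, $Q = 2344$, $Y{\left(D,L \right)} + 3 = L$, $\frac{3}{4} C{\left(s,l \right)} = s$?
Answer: $\frac{45}{2362} \approx 0.019052$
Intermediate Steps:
$C{\left(s,l \right)} = \frac{4 s}{3}$
$Y{\left(D,L \right)} = -3 + L$
$P = 45$ ($P = -4 + \left(1 + 6\right)^{2} = -4 + 7^{2} = -4 + 49 = 45$)
$K = \frac{1}{2362}$ ($K = \frac{1}{2344 + \left(-3 + \left(22 - 1\right)\right)} = \frac{1}{2344 + \left(-3 + 21\right)} = \frac{1}{2344 + 18} = \frac{1}{2362} \approx 0.00042337$)
$K P = \frac{1}{2362} \cdot 45 = \frac{45}{2362}$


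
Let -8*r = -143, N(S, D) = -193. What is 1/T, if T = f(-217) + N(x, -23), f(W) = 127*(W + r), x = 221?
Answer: -8/203855 ≈ -3.9244e-5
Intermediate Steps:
r = 143/8 (r = -1/8*(-143) = 143/8 ≈ 17.875)
f(W) = 18161/8 + 127*W (f(W) = 127*(W + 143/8) = 127*(143/8 + W) = 18161/8 + 127*W)
T = -203855/8 (T = (18161/8 + 127*(-217)) - 193 = (18161/8 - 27559) - 193 = -202311/8 - 193 = -203855/8 ≈ -25482.)
1/T = 1/(-203855/8) = -8/203855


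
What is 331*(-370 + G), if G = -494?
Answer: -285984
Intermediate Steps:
331*(-370 + G) = 331*(-370 - 494) = 331*(-864) = -285984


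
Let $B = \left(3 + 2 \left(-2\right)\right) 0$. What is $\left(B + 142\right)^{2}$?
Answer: $20164$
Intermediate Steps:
$B = 0$ ($B = \left(3 - 4\right) 0 = \left(-1\right) 0 = 0$)
$\left(B + 142\right)^{2} = \left(0 + 142\right)^{2} = 142^{2} = 20164$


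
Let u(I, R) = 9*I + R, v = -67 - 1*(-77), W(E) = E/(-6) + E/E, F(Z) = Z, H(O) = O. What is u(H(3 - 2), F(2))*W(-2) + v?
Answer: 74/3 ≈ 24.667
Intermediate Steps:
W(E) = 1 - E/6 (W(E) = E*(-⅙) + 1 = -E/6 + 1 = 1 - E/6)
v = 10 (v = -67 + 77 = 10)
u(I, R) = R + 9*I
u(H(3 - 2), F(2))*W(-2) + v = (2 + 9*(3 - 2))*(1 - ⅙*(-2)) + 10 = (2 + 9*1)*(1 + ⅓) + 10 = (2 + 9)*(4/3) + 10 = 11*(4/3) + 10 = 44/3 + 10 = 74/3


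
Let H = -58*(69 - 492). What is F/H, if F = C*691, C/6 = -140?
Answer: -96740/4089 ≈ -23.659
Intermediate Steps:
C = -840 (C = 6*(-140) = -840)
F = -580440 (F = -840*691 = -580440)
H = 24534 (H = -58*(-423) = 24534)
F/H = -580440/24534 = -580440*1/24534 = -96740/4089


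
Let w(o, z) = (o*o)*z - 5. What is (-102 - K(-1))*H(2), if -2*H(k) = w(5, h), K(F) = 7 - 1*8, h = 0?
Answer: -505/2 ≈ -252.50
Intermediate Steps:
K(F) = -1 (K(F) = 7 - 8 = -1)
w(o, z) = -5 + z*o² (w(o, z) = o²*z - 5 = z*o² - 5 = -5 + z*o²)
H(k) = 5/2 (H(k) = -(-5 + 0*5²)/2 = -(-5 + 0*25)/2 = -(-5 + 0)/2 = -½*(-5) = 5/2)
(-102 - K(-1))*H(2) = (-102 - 1*(-1))*(5/2) = (-102 + 1)*(5/2) = -101*5/2 = -505/2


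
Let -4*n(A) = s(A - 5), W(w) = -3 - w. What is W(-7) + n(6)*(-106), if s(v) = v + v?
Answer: 57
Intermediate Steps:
s(v) = 2*v
n(A) = 5/2 - A/2 (n(A) = -(A - 5)/2 = -(-5 + A)/2 = -(-10 + 2*A)/4 = 5/2 - A/2)
W(-7) + n(6)*(-106) = (-3 - 1*(-7)) + (5/2 - 1/2*6)*(-106) = (-3 + 7) + (5/2 - 3)*(-106) = 4 - 1/2*(-106) = 4 + 53 = 57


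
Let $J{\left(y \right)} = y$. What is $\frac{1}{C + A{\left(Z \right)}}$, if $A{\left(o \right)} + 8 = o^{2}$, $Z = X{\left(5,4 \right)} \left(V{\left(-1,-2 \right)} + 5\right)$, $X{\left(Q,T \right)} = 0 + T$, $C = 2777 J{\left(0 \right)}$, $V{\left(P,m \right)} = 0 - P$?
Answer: $\frac{1}{568} \approx 0.0017606$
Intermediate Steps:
$V{\left(P,m \right)} = - P$
$C = 0$ ($C = 2777 \cdot 0 = 0$)
$X{\left(Q,T \right)} = T$
$Z = 24$ ($Z = 4 \left(\left(-1\right) \left(-1\right) + 5\right) = 4 \left(1 + 5\right) = 4 \cdot 6 = 24$)
$A{\left(o \right)} = -8 + o^{2}$
$\frac{1}{C + A{\left(Z \right)}} = \frac{1}{0 - \left(8 - 24^{2}\right)} = \frac{1}{0 + \left(-8 + 576\right)} = \frac{1}{0 + 568} = \frac{1}{568}$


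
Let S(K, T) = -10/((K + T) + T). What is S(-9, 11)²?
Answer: 100/169 ≈ 0.59172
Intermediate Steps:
S(K, T) = -10/(K + 2*T)
S(-9, 11)² = (-10/(-9 + 2*11))² = (-10/(-9 + 22))² = (-10/13)² = 100/169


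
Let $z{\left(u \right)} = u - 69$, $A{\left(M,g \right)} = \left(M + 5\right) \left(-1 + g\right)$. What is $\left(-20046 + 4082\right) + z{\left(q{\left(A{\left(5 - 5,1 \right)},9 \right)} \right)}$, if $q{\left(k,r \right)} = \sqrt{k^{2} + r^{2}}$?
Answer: $-16024$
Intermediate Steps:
$A{\left(M,g \right)} = \left(-1 + g\right) \left(5 + M\right)$ ($A{\left(M,g \right)} = \left(5 + M\right) \left(-1 + g\right) = \left(-1 + g\right) \left(5 + M\right)$)
$z{\left(u \right)} = -69 + u$
$\left(-20046 + 4082\right) + z{\left(q{\left(A{\left(5 - 5,1 \right)},9 \right)} \right)} = \left(-20046 + 4082\right) - \left(69 - \sqrt{\left(-5 - \left(5 - 5\right) + 5 \cdot 1 + \left(5 - 5\right) 1\right)^{2} + 9^{2}}\right) = -15964 - \left(69 - \sqrt{\left(-5 - 0 + 5 + 0 \cdot 1\right)^{2} + 81}\right) = -15964 - \left(69 - \sqrt{\left(-5 + 0 + 5 + 0\right)^{2} + 81}\right) = -15964 - \left(69 - \sqrt{0^{2} + 81}\right) = -15964 - \left(69 - \sqrt{0 + 81}\right) = -15964 - \left(69 - \sqrt{81}\right) = -15964 + \left(-69 + 9\right) = -15964 - 60 = -16024$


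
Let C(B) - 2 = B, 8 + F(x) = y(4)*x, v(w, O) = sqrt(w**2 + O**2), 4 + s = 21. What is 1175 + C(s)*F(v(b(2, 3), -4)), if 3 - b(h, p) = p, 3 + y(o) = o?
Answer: 1099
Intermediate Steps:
y(o) = -3 + o
b(h, p) = 3 - p
s = 17 (s = -4 + 21 = 17)
v(w, O) = sqrt(O**2 + w**2)
F(x) = -8 + x (F(x) = -8 + (-3 + 4)*x = -8 + 1*x = -8 + x)
C(B) = 2 + B
1175 + C(s)*F(v(b(2, 3), -4)) = 1175 + (2 + 17)*(-8 + sqrt((-4)**2 + (3 - 1*3)**2)) = 1175 + 19*(-8 + sqrt(16 + (3 - 3)**2)) = 1175 + 19*(-8 + sqrt(16 + 0**2)) = 1175 + 19*(-8 + sqrt(16 + 0)) = 1175 + 19*(-8 + sqrt(16)) = 1175 + 19*(-8 + 4) = 1175 + 19*(-4) = 1175 - 76 = 1099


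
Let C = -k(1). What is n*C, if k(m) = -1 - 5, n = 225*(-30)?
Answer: -40500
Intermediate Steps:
n = -6750
k(m) = -6
C = 6 (C = -1*(-6) = 6)
n*C = -6750*6 = -40500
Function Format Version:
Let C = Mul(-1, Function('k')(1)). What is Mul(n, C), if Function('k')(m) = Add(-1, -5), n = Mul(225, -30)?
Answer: -40500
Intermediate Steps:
n = -6750
Function('k')(m) = -6
C = 6 (C = Mul(-1, -6) = 6)
Mul(n, C) = Mul(-6750, 6) = -40500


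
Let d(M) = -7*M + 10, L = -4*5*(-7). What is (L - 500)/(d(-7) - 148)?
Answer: 360/89 ≈ 4.0449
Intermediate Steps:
L = 140 (L = -20*(-7) = 140)
d(M) = 10 - 7*M
(L - 500)/(d(-7) - 148) = (140 - 500)/((10 - 7*(-7)) - 148) = -360/((10 + 49) - 148) = -360/(59 - 148) = -360/(-89) = -360*(-1/89) = 360/89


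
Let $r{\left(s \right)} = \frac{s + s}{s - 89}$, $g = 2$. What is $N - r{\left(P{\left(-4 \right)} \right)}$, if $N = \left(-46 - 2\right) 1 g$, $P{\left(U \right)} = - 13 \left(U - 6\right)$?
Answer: $- \frac{4196}{41} \approx -102.34$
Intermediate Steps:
$P{\left(U \right)} = 78 - 13 U$ ($P{\left(U \right)} = - 13 \left(-6 + U\right) = 78 - 13 U$)
$N = -96$ ($N = \left(-46 - 2\right) 1 \cdot 2 = \left(-48\right) 2 = -96$)
$r{\left(s \right)} = \frac{2 s}{-89 + s}$
$N - r{\left(P{\left(-4 \right)} \right)} = -96 - \frac{2 \left(78 - -52\right)}{-89 + \left(78 - -52\right)} = -96 - \frac{2 \left(78 + 52\right)}{-89 + \left(78 + 52\right)} = -96 - 2 \cdot 130 \frac{1}{-89 + 130} = -96 - 2 \cdot 130 \cdot \frac{1}{41} = -96 - \frac{260}{41} = - \frac{4196}{41}$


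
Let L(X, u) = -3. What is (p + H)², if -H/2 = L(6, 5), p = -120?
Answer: 12996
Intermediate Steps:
H = 6 (H = -2*(-3) = 6)
(p + H)² = (-120 + 6)² = (-114)² = 12996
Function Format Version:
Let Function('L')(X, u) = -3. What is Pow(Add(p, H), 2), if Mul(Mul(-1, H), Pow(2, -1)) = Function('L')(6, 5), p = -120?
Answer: 12996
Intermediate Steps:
H = 6 (H = Mul(-2, -3) = 6)
Pow(Add(p, H), 2) = Pow(Add(-120, 6), 2) = Pow(-114, 2) = 12996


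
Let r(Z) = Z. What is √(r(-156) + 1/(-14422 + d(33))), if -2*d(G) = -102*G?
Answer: I*√25316023615/12739 ≈ 12.49*I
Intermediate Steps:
d(G) = 51*G (d(G) = -(-51)*G = 51*G)
√(r(-156) + 1/(-14422 + d(33))) = √(-156 + 1/(-14422 + 51*33)) = √(-156 + 1/(-14422 + 1683)) = √(-156 + 1/(-12739)) = √(-156 - 1/12739) = √(-1987285/12739) = I*√25316023615/12739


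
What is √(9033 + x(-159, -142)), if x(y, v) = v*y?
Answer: √31611 ≈ 177.79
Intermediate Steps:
√(9033 + x(-159, -142)) = √(9033 - 142*(-159)) = √(9033 + 22578) = √31611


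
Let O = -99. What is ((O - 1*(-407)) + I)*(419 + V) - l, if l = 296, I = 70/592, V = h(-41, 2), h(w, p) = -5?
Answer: 18835213/148 ≈ 1.2727e+5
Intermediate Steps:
V = -5
I = 35/296 (I = 70*(1/592) = 35/296 ≈ 0.11824)
((O - 1*(-407)) + I)*(419 + V) - l = ((-99 - 1*(-407)) + 35/296)*(419 - 5) - 1*296 = ((-99 + 407) + 35/296)*414 - 296 = (308 + 35/296)*414 - 296 = (91203/296)*414 - 296 = 18879021/148 - 296 = 18835213/148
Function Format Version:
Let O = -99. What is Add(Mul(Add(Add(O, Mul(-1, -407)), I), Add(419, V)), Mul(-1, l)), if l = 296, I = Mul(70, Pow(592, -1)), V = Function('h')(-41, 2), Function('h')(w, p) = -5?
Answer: Rational(18835213, 148) ≈ 1.2727e+5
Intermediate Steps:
V = -5
I = Rational(35, 296) (I = Mul(70, Rational(1, 592)) = Rational(35, 296) ≈ 0.11824)
Add(Mul(Add(Add(O, Mul(-1, -407)), I), Add(419, V)), Mul(-1, l)) = Add(Mul(Add(Add(-99, Mul(-1, -407)), Rational(35, 296)), Add(419, -5)), Mul(-1, 296)) = Add(Mul(Add(Add(-99, 407), Rational(35, 296)), 414), -296) = Add(Mul(Add(308, Rational(35, 296)), 414), -296) = Add(Mul(Rational(91203, 296), 414), -296) = Add(Rational(18879021, 148), -296) = Rational(18835213, 148)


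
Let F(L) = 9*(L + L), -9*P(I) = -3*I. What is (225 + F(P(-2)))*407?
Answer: 86691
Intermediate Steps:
P(I) = I/3 (P(I) = -(-1)*I/3 = I/3)
F(L) = 18*L (F(L) = 9*(2*L) = 18*L)
(225 + F(P(-2)))*407 = (225 + 18*((⅓)*(-2)))*407 = (225 + 18*(-⅔))*407 = (225 - 12)*407 = 213*407 = 86691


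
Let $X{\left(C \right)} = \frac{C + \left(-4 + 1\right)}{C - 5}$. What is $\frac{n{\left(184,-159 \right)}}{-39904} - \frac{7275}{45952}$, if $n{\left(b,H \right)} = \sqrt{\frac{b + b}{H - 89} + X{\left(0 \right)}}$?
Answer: $- \frac{7275}{45952} - \frac{i \sqrt{21235}}{6185120} \approx -0.15832 - 2.356 \cdot 10^{-5} i$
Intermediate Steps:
$X{\left(C \right)} = \frac{-3 + C}{-5 + C}$ ($X{\left(C \right)} = \frac{C - 3}{-5 + C} = \frac{-3 + C}{-5 + C}$)
$n{\left(b,H \right)} = \sqrt{\frac{3}{5} + \frac{2 b}{-89 + H}}$ ($n{\left(b,H \right)} = \sqrt{\frac{b + b}{H - 89} + \frac{-3 + 0}{-5 + 0}} = \sqrt{\frac{2 b}{-89 + H} + \frac{1}{-5} \left(-3\right)} = \sqrt{\frac{2 b}{-89 + H} - - \frac{3}{5}} = \sqrt{\frac{2 b}{-89 + H} + \frac{3}{5}} = \sqrt{\frac{3}{5} + \frac{2 b}{-89 + H}}$)
$\frac{n{\left(184,-159 \right)}}{-39904} - \frac{7275}{45952} = \frac{\frac{1}{5} \sqrt{5} \sqrt{\frac{-267 + 3 \left(-159\right) + 10 \cdot 184}{-89 - 159}}}{-39904} - \frac{7275}{45952} = \frac{\sqrt{5} \sqrt{\frac{-267 - 477 + 1840}{-248}}}{5} \left(- \frac{1}{39904}\right) - \frac{7275}{45952} = \frac{\sqrt{5} \sqrt{\left(- \frac{1}{248}\right) 1096}}{5} \left(- \frac{1}{39904}\right) - \frac{7275}{45952} = \frac{\sqrt{5} \sqrt{- \frac{137}{31}}}{5} \left(- \frac{1}{39904}\right) - \frac{7275}{45952} = \frac{\sqrt{5} \frac{i \sqrt{4247}}{31}}{5} \left(- \frac{1}{39904}\right) - \frac{7275}{45952} = \frac{i \sqrt{21235}}{155} \left(- \frac{1}{39904}\right) - \frac{7275}{45952} = - \frac{i \sqrt{21235}}{6185120} - \frac{7275}{45952} = - \frac{7275}{45952} - \frac{i \sqrt{21235}}{6185120}$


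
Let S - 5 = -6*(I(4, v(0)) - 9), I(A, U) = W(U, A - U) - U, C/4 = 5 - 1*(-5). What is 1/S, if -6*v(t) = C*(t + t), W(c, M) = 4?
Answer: 1/35 ≈ 0.028571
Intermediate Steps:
C = 40 (C = 4*(5 - 1*(-5)) = 4*(5 + 5) = 4*10 = 40)
v(t) = -40*t/3 (v(t) = -20*(t + t)/3 = -20*2*t/3 = -40*t/3)
I(A, U) = 4 - U
S = 35 (S = 5 - 6*((4 - (-40)*0/3) - 9) = 5 - 6*((4 - 1*0) - 9) = 5 - 6*((4 + 0) - 9) = 5 - 6*(4 - 9) = 5 - 6*(-5) = 5 + 30 = 35)
1/S = 1/35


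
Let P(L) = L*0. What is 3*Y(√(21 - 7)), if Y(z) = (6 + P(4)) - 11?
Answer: -15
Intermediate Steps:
P(L) = 0
Y(z) = -5 (Y(z) = (6 + 0) - 11 = 6 - 11 = -5)
3*Y(√(21 - 7)) = 3*(-5) = -15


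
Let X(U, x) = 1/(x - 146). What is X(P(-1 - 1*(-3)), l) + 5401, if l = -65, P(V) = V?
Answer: 1139610/211 ≈ 5401.0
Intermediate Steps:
X(U, x) = 1/(-146 + x)
X(P(-1 - 1*(-3)), l) + 5401 = 1/(-146 - 65) + 5401 = 1/(-211) + 5401 = -1/211 + 5401 = 1139610/211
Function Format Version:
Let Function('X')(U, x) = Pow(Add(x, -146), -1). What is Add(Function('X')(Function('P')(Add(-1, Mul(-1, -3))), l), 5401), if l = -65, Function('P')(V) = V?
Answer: Rational(1139610, 211) ≈ 5401.0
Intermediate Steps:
Function('X')(U, x) = Pow(Add(-146, x), -1)
Add(Function('X')(Function('P')(Add(-1, Mul(-1, -3))), l), 5401) = Add(Pow(Add(-146, -65), -1), 5401) = Add(Pow(-211, -1), 5401) = Add(Rational(-1, 211), 5401) = Rational(1139610, 211)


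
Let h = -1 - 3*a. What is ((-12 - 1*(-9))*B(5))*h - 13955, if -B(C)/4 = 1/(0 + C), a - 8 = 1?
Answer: -70111/5 ≈ -14022.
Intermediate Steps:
a = 9 (a = 8 + 1 = 9)
B(C) = -4/C (B(C) = -4/(0 + C) = -4/C)
h = -28 (h = -1 - 3*9 = -1 - 27 = -28)
((-12 - 1*(-9))*B(5))*h - 13955 = ((-12 - 1*(-9))*(-4/5))*(-28) - 13955 = ((-12 + 9)*(-4*1/5))*(-28) - 13955 = -3*(-4/5)*(-28) - 13955 = (12/5)*(-28) - 13955 = -336/5 - 13955 = -70111/5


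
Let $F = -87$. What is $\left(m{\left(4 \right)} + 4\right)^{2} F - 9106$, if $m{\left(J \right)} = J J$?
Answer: $-43906$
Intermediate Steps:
$m{\left(J \right)} = J^{2}$
$\left(m{\left(4 \right)} + 4\right)^{2} F - 9106 = \left(4^{2} + 4\right)^{2} \left(-87\right) - 9106 = \left(16 + 4\right)^{2} \left(-87\right) - 9106 = 20^{2} \left(-87\right) - 9106 = 400 \left(-87\right) - 9106 = -34800 - 9106 = -43906$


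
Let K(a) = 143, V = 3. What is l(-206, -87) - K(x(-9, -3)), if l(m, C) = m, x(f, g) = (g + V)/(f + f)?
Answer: -349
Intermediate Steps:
x(f, g) = (3 + g)/(2*f) (x(f, g) = (g + 3)/(f + f) = (3 + g)/((2*f)) = (3 + g)*(1/(2*f)) = (3 + g)/(2*f))
l(-206, -87) - K(x(-9, -3)) = -206 - 1*143 = -206 - 143 = -349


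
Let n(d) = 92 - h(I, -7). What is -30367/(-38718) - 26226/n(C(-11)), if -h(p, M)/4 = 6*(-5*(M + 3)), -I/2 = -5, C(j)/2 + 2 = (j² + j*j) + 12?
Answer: -124756043/2768337 ≈ -45.065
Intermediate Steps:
C(j) = 20 + 4*j² (C(j) = -4 + 2*((j² + j*j) + 12) = -4 + 2*((j² + j²) + 12) = -4 + 2*(2*j² + 12) = -4 + 2*(12 + 2*j²) = -4 + (24 + 4*j²) = 20 + 4*j²)
I = 10 (I = -2*(-5) = 10)
h(p, M) = 360 + 120*M (h(p, M) = -24*(-5*(M + 3)) = -24*(-5*(3 + M)) = -24*(-15 - 5*M) = -4*(-90 - 30*M) = 360 + 120*M)
n(d) = 572 (n(d) = 92 - (360 + 120*(-7)) = 92 - (360 - 840) = 92 - 1*(-480) = 92 + 480 = 572)
-30367/(-38718) - 26226/n(C(-11)) = -30367/(-38718) - 26226/572 = -30367*(-1/38718) - 26226*1/572 = 30367/38718 - 13113/286 = -124756043/2768337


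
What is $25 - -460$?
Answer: $485$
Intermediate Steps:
$25 - -460 = 25 + 460 = 485$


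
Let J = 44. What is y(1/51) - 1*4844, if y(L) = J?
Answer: -4800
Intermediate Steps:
y(L) = 44
y(1/51) - 1*4844 = 44 - 1*4844 = 44 - 4844 = -4800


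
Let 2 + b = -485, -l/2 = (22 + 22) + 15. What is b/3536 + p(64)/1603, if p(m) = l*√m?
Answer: -4118645/5668208 ≈ -0.72662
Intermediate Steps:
l = -118 (l = -2*((22 + 22) + 15) = -2*(44 + 15) = -2*59 = -118)
b = -487 (b = -2 - 485 = -487)
p(m) = -118*√m
b/3536 + p(64)/1603 = -487/3536 - 118*√64/1603 = -487*1/3536 - 118*8*(1/1603) = -487/3536 - 944*1/1603 = -487/3536 - 944/1603 = -4118645/5668208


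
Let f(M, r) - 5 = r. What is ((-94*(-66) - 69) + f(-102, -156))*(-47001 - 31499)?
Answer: -469744000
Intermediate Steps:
f(M, r) = 5 + r
((-94*(-66) - 69) + f(-102, -156))*(-47001 - 31499) = ((-94*(-66) - 69) + (5 - 156))*(-47001 - 31499) = ((6204 - 69) - 151)*(-78500) = (6135 - 151)*(-78500) = 5984*(-78500) = -469744000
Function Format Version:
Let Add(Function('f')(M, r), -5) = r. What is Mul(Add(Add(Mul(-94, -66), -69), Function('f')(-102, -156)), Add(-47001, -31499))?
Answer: -469744000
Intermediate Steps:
Function('f')(M, r) = Add(5, r)
Mul(Add(Add(Mul(-94, -66), -69), Function('f')(-102, -156)), Add(-47001, -31499)) = Mul(Add(Add(Mul(-94, -66), -69), Add(5, -156)), Add(-47001, -31499)) = Mul(Add(Add(6204, -69), -151), -78500) = Mul(Add(6135, -151), -78500) = Mul(5984, -78500) = -469744000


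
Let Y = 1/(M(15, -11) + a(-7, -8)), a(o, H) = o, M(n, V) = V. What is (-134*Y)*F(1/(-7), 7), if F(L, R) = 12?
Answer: 268/3 ≈ 89.333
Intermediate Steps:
Y = -1/18 (Y = 1/(-11 - 7) = 1/(-18) = -1/18 ≈ -0.055556)
(-134*Y)*F(1/(-7), 7) = -134*(-1/18)*12 = (67/9)*12 = 268/3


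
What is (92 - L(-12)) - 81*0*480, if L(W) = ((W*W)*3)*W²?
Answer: -62116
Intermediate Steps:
L(W) = 3*W⁴ (L(W) = (W²*3)*W² = (3*W²)*W² = 3*W⁴)
(92 - L(-12)) - 81*0*480 = (92 - 3*(-12)⁴) - 81*0*480 = (92 - 3*20736) + 0*480 = (92 - 1*62208) + 0 = (92 - 62208) + 0 = -62116 + 0 = -62116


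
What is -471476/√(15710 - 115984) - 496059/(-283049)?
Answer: 496059/283049 + 235738*I*√100274/50137 ≈ 1.7526 + 1488.9*I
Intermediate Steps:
-471476/√(15710 - 115984) - 496059/(-283049) = -471476*(-I*√100274/100274) - 496059*(-1/283049) = -471476*(-I*√100274/100274) + 496059/283049 = -(-235738)*I*√100274/50137 + 496059/283049 = 235738*I*√100274/50137 + 496059/283049 = 496059/283049 + 235738*I*√100274/50137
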